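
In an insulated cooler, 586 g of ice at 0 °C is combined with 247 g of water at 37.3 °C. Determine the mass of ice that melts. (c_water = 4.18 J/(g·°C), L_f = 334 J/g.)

m_melted ≈ 115 g

Cooling the water to 0 °C releases 247×4.18×37.3 = 38511 J.
Melting all 586 g of ice would need 586×334 = 195724 J.
Since 38511 < 195724 J, not all the ice melts; equilibrium is at 0 °C.
m_melted×334 = 38511  ⇒  m_melted ≈ 115.3 g.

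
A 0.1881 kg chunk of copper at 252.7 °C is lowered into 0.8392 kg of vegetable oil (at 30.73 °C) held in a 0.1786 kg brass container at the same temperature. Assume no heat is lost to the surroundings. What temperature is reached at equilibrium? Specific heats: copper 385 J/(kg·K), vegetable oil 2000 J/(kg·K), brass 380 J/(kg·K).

T_f = Σ m_i c_i T_i / Σ m_i c_i:
T_f = (72.42×252.7 + 1678.4×30.73 + 67.87×30.73) / (72.42 + 1678.4 + 67.87)
    = 71963 / 1818.7 ≈ 39.57 °C

T_f ≈ 39.6 °C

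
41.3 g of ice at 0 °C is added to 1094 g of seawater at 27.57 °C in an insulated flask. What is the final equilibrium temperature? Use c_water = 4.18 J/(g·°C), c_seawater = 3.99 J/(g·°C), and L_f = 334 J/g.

Sum of m c ΔT and latent-heat terms is zero:
fusion: m_ice L_f = 41.3·334 = 13794
  meltwater 0→T: 41.3·4.18·T = 172.63 T
  seawater cools: 1094·3.99·(T − 27.57) = 4365.1(T − 27.57)
4537.7 T = 120345 − 13794 = 106551
T ≈ 23.48 °C — above 0 °C, consistent with complete melting.

T_f ≈ 23.5 °C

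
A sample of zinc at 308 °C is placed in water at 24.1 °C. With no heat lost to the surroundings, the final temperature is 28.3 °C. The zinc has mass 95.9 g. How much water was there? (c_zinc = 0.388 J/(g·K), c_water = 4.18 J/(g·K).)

Energy conservation, ΣQ = 0:
95.9·0.388·(28.3 − 308) + m·4.18·(28.3 − 24.1) = 0
17.56 m = 10407
m = 10407/17.56 ≈ 592.8 g

m ≈ 593 g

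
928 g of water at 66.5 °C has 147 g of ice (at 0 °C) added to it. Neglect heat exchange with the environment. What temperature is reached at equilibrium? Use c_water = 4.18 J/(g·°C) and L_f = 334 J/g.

Heat gained plus heat lost sum to zero:
latent heat to melt: 147·334 = 49098
  meltwater 0→T: 147·4.18·T = 614.46 T
  water cools: 928·4.18·(T − 66.5) = 3879(T − 66.5)
4493.5 T = 257956 − 49098 = 208858
T ≈ 46.48 °C — above 0 °C, consistent with complete melting.

T_f ≈ 46.5 °C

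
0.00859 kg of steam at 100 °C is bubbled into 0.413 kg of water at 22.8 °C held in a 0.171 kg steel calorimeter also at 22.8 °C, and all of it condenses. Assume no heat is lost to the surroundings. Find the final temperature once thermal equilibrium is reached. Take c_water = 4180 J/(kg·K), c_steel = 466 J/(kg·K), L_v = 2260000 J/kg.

T_f ≈ 34.8 °C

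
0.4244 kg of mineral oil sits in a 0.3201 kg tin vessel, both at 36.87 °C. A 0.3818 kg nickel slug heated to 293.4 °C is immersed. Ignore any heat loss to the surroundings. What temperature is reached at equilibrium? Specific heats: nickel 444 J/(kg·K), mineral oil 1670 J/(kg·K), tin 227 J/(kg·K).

T_f ≈ 82.6 °C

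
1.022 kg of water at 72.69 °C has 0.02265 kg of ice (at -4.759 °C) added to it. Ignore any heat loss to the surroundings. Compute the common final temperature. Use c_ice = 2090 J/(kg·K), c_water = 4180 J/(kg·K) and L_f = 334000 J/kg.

T_f ≈ 69.3 °C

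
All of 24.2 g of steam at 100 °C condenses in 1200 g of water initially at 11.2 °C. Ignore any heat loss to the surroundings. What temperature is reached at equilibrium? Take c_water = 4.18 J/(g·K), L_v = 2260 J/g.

T_f ≈ 23.6 °C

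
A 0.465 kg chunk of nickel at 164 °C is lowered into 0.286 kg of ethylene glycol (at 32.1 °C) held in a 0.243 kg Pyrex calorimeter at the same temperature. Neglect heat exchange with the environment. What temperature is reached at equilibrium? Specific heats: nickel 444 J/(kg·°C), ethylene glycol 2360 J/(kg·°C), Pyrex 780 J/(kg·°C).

Energy conservation, ΣQ = 0:
0.465*444*(T − 164) + 0.286*2360*(T − 32.1) + 0.243*780*(T − 32.1) = 0
206.46(T − 164) + 674.96(T − 32.1) + 189.54(T − 32.1) = 0
(206.46 + 674.96 + 189.54) T = 206.46*164 + 674.96*32.1 + 189.54*32.1
T ≈ 57.53 °C

T_f ≈ 57.5 °C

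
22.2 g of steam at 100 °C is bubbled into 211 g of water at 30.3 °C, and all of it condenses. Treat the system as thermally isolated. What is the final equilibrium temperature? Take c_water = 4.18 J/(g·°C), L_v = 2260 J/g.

T_f ≈ 88.4 °C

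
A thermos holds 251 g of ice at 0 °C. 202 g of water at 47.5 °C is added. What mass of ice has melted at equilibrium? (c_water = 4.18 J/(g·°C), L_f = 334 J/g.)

m_melted ≈ 120 g

Water can give up m c ΔT = 202·4.18·47.5 = 40107 J before reaching 0 °C.
To melt every bit of ice: 251·334 = 83834 J.
Since 40107 < 83834 J, not all the ice melts; equilibrium is at 0 °C.
m_melt = 40107 / L_f = 120.1 g.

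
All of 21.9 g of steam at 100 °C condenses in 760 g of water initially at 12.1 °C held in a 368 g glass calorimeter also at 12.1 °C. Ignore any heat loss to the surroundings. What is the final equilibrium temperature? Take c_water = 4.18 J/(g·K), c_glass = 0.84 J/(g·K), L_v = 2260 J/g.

T_f ≈ 28.2 °C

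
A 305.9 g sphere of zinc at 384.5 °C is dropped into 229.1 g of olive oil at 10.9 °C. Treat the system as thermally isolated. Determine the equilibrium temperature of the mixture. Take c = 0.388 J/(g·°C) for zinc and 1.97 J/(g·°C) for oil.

T_f ≈ 88.7 °C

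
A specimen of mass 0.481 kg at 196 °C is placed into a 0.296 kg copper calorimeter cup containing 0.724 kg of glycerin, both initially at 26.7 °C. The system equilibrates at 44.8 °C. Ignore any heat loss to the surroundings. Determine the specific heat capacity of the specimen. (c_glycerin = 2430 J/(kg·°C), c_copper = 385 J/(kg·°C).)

c ≈ 466 J/(kg·°C)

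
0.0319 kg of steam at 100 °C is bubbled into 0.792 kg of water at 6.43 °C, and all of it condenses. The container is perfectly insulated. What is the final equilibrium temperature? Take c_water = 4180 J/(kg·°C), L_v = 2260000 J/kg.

Setting the total heat transfer to zero:
latent heat released on condensation: 0.0319×2260000 = 72094
  condensate cools 100→T: 0.0319×4180×(T − 100) = 133.34(T − 100)
  original water: 3310.6(T − 6.43)
3443.9 T = 72094 + 13334 + 21287 = 106715
T ≈ 30.99 °C — below 100 °C, confirming all the steam condensed.

T_f ≈ 31.0 °C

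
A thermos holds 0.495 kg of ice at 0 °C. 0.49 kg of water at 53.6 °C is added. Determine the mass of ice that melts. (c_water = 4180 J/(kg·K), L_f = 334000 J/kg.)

Water can give up m c ΔT = 0.49×4180×53.6 = 109784 J before reaching 0 °C.
Fully melting the ice requires m_ice L_f = 0.495×334000 = 165330 J.
109784 J < 165330 J, so only part of the ice melts and the system sits at 0 °C.
Mass melted = 109784/334000 ≈ 0.3287 kg.

m_melted ≈ 0.329 kg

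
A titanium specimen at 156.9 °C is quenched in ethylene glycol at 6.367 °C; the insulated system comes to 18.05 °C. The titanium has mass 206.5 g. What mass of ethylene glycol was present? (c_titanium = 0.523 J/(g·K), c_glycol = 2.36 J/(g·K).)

m ≈ 544 g

Setting the total heat transfer to zero:
206.5·0.523·(18.05 − 156.9) + m·2.36·(18.05 − 6.367) = 0
27.57 m = 14996
m = 14996/27.57 ≈ 543.9 g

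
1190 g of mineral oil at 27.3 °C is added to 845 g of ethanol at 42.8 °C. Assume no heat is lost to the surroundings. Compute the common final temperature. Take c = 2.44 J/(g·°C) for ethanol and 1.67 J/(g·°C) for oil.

T_f ≈ 35.2 °C

Taking heat into each body as positive, Σ m c ΔT = 0:
845·2.44·(T − 42.8) + 1190·1.67·(T − 27.3) = 0
2061.8(T − 42.8) + 1987.3(T − 27.3) = 0
4049.1 T = 142498
T = 142498/4049.1 ≈ 35.19 °C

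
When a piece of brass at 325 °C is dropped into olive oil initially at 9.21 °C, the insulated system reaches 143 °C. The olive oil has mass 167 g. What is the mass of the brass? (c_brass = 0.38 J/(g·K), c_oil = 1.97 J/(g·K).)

m ≈ 636 g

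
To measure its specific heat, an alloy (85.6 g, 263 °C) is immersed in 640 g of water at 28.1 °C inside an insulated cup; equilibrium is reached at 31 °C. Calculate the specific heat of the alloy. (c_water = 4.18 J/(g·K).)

Conservation of energy gives ΣQ = 0:
85.6×c×(31 − 263) + 640×4.18×(31 − 28.1) = 0
-19859 c = -7758.1
c = -7758.1/-19859 ≈ 0.3907 J/(g·K)

c ≈ 0.391 J/(g·K)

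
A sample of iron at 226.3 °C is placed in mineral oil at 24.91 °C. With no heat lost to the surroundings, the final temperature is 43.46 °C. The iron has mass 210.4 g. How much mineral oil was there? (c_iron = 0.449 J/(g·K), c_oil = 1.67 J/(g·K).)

Energy conservation, ΣQ = 0:
210.4·0.449·(43.46 − 226.3) + m·1.67·(43.46 − 24.91) = 0
30.98 m = 17273
m = 17273/30.98 ≈ 557.6 g

m ≈ 558 g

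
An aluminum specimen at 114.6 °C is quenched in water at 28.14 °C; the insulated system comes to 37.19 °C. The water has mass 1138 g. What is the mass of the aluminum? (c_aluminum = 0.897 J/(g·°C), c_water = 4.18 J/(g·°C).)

Conservation of energy gives ΣQ = 0:
m×0.897×(37.19 − 114.6) + 1138×4.18×(37.19 − 28.14) = 0
-69.44 m = -43049
m = -43049/-69.44 ≈ 620 g

m ≈ 620 g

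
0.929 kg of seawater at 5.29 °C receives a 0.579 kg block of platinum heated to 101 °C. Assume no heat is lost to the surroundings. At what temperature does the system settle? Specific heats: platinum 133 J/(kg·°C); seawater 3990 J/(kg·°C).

T_f ≈ 7.2 °C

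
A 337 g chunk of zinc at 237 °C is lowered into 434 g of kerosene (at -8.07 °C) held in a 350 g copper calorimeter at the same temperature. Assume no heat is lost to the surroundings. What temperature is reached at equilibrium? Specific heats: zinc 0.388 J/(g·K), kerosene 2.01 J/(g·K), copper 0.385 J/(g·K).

T_f ≈ 20.1 °C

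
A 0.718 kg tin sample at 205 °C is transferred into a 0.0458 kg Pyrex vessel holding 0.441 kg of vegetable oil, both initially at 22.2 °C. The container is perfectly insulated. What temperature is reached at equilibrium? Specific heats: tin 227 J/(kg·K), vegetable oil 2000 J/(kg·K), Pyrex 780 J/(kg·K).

Let T be the final temperature. ΣQ_i = 0:
0.718·227·(T − 205) + 0.441·2000·(T − 22.2) + 0.0458·780·(T − 22.2) = 0
1080.7 T = 53786
T = 53786/1080.7 ≈ 49.77 °C

T_f ≈ 49.8 °C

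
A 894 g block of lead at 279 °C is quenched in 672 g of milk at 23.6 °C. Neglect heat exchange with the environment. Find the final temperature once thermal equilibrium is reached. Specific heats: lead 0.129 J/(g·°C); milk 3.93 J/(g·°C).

T_f ≈ 34.3 °C

Heat gained plus heat lost sum to zero:
894×0.129×(T − 279) + 672×3.93×(T − 23.6) = 0
2756.3 T = 94503
T = 94503 / 2756.3 = 34.3 °C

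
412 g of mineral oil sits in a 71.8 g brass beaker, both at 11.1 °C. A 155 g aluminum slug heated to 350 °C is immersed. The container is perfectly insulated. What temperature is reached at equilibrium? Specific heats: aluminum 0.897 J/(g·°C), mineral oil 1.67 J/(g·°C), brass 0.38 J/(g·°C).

T_f ≈ 66.3 °C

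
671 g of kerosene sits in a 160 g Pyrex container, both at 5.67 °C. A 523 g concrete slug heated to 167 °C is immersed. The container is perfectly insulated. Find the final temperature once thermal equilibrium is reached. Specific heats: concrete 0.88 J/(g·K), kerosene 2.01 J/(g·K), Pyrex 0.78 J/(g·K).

T_f ≈ 44.1 °C

With ΣQ=0 the equilibrium temperature is the m·c-weighted mean:
T_f = (460.24·167 + 1348.7·5.67 + 124.8·5.67) / (460.24 + 1348.7 + 124.8)
    = 85215 / 1933.7 ≈ 44.07 °C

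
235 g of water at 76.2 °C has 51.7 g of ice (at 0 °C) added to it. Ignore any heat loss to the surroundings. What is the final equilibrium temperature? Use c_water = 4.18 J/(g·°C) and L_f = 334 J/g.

Energy conservation, ΣQ = 0:
latent heat to melt: 51.7×334 = 17268; meltwater 0→T: 51.7×4.18×T = 216.11 T; water: 982.3(T − 76.2)
1198.4 T = 74851 − 17268 = 57583
T ≈ 48.05 °C. Since T > 0 °C, the all-ice-melts assumption holds.

T_f ≈ 48.1 °C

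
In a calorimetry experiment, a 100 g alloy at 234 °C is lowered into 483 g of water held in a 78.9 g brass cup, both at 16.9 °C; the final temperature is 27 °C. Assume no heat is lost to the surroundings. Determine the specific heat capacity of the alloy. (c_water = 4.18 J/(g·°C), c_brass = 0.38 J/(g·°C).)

c ≈ 1 J/(g·°C)

Conservation of energy gives ΣQ = 0:
100×c×(27 − 234) + 483×4.18×(27 − 16.9) + 78.9×0.38×(27 − 16.9) = 0
-20700 c = -20694
c = -20694/-20700 ≈ 0.9997 J/(g·°C)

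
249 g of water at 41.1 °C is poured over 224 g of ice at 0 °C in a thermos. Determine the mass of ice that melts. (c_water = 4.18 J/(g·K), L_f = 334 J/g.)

Water can give up m c ΔT = 249×4.18×41.1 = 42778 J before reaching 0 °C.
Fully melting the ice requires m_ice L_f = 224×334 = 74816 J.
42778 J < 74816 J, so only part of the ice melts and the system sits at 0 °C.
Mass melted = 42778/334 ≈ 128.1 g.

m_melted ≈ 128 g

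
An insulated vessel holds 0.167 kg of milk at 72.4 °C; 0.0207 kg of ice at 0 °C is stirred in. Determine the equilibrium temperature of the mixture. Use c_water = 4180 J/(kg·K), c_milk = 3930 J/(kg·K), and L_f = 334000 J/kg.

T_f ≈ 54.7 °C

Energy balance with sensible and latent terms:
latent heat to melt: 0.0207·334000 = 6913.8; warm the meltwater: 86.53 T; milk: 656.31(T − 72.4)
742.84 T = 47517 − 6913.8 = 40603
T ≈ 54.66 °C. Since T > 0 °C, the all-ice-melts assumption holds.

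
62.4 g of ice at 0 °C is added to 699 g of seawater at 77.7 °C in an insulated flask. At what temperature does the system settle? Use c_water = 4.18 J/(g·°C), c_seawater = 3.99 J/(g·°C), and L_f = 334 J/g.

Setting the total heat transfer to zero:
latent heat to melt: 62.4×334 = 20842; meltwater 0→T: 62.4×4.18×T = 260.83 T; seawater cools: 699×3.99×(T − 77.7) = 2789(T − 77.7)
3049.8 T = 216706 − 20842 = 195864
T ≈ 64.22 °C. Since T > 0 °C, the all-ice-melts assumption holds.

T_f ≈ 64.2 °C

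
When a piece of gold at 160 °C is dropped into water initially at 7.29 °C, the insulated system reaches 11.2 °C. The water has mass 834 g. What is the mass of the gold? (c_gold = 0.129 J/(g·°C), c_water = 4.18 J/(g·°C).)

Let T be the final temperature. ΣQ_i = 0:
m·0.129·(11.2 − 160) + 834·4.18·(11.2 − 7.29) = 0
-19.2 m = -13631
m = -13631/-19.2 ≈ 710.1 g

m ≈ 710 g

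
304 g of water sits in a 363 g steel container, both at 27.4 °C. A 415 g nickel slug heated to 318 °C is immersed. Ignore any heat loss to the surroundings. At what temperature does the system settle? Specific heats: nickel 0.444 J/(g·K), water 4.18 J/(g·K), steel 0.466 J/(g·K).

T_f is the heat-capacity-weighted average of the initial temperatures:
T_f = (184.26×318 + 1270.7×27.4 + 169.16×27.4) / (184.26 + 1270.7 + 169.16)
    = 98047 / 1624.1 ≈ 60.37 °C

T_f ≈ 60.4 °C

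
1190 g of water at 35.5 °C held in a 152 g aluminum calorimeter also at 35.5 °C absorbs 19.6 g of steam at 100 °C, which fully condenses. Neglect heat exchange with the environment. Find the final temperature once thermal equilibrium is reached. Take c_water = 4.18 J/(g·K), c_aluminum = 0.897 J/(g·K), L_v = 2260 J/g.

Energy balance with sensible and latent terms:
steam→water at 100 °C releases m L_v = 19.6×2260 = 44296
  condensed water 100 °C→T: 81.93(T − 100)
  water warms: 1190×4.18×(T − 35.5) = 4974.2(T − 35.5)
  aluminum cup: 152×0.897×(T − 35.5) = 136.34(T − 35.5)
5192.5 T = 44296 + 8192.8 + 181424 = 233913
T ≈ 45.05 °C (< 100 °C, so full condensation is consistent).

T_f ≈ 45.0 °C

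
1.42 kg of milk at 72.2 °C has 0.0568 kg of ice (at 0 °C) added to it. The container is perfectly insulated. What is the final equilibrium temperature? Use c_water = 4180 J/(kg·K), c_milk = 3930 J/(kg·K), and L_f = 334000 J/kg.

T_f ≈ 66.0 °C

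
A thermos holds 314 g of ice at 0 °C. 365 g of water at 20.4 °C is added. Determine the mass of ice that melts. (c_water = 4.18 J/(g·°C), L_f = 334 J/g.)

Cooling the water to 0 °C releases 365·4.18·20.4 = 31124 J.
To melt every bit of ice: 314·334 = 104876 J.
Since 31124 < 104876 J, not all the ice melts; equilibrium is at 0 °C.
m_melted·334 = 31124  ⇒  m_melted ≈ 93.19 g.

m_melted ≈ 93.2 g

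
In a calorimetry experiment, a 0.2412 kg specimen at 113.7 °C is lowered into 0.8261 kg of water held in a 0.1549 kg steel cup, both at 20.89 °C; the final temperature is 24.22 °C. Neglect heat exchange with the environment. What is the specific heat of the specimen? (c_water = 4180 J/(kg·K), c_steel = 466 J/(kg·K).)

c ≈ 544 J/(kg·K)

Energy conservation, ΣQ = 0:
0.2412·c·(24.22 − 113.7) + 0.8261·4180·(24.22 − 20.89) + 0.1549·466·(24.22 − 20.89) = 0
-21.58 c = -11739
c = -11739/-21.58 ≈ 543.9 J/(kg·K)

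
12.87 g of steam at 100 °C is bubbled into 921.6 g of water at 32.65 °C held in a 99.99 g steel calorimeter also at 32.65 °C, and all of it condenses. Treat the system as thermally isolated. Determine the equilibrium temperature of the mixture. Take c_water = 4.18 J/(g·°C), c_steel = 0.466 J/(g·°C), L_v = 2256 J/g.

T_f ≈ 40.9 °C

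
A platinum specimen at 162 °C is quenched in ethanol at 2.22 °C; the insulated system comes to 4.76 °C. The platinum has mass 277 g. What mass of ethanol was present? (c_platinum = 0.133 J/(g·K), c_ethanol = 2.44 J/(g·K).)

Setting the total heat transfer to zero:
277·0.133·(4.76 − 162) + m·2.44·(4.76 − 2.22) = 0
6.198 m = 5792.9
m = 5792.9/6.198 ≈ 934.7 g

m ≈ 935 g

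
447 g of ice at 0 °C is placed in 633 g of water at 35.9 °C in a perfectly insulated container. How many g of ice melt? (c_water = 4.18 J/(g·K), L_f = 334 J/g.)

m_melted ≈ 284 g

Cooling the water to 0 °C releases 633×4.18×35.9 = 94989 J.
To melt every bit of ice: 447×334 = 149298 J.
Since 94989 < 149298 J, not all the ice melts; equilibrium is at 0 °C.
m_melted×334 = 94989  ⇒  m_melted ≈ 284.4 g.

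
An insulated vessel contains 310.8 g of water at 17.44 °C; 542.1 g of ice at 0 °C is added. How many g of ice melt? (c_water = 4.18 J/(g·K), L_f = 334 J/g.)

m_melted ≈ 67.8 g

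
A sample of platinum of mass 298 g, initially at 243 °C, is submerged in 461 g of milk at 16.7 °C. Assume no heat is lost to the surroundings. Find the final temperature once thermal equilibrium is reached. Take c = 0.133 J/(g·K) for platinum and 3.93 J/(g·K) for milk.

T_f ≈ 21.5 °C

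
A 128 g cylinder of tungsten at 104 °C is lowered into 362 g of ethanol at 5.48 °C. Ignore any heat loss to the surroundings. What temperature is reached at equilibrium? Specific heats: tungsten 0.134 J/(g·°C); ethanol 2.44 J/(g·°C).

T_f ≈ 7.4 °C

Heat lost by the tungsten equals heat gained by the ethanol:
128·0.134·(104 − T) = 362·2.44·(T − 5.48)
17.15(104 − T) = 883.28(T − 5.48)
900.43 T = 6624.2  ⇒  T ≈ 7.36 °C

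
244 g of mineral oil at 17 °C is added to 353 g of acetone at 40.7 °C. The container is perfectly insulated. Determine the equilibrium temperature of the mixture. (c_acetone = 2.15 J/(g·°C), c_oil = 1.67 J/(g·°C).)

T_f ≈ 32.4 °C

With ΣQ=0 the equilibrium temperature is the m·c-weighted mean:
T_f = (758.95·40.7 + 407.48·17) / (758.95 + 407.48)
    = 37816 / 1166.4 ≈ 32.42 °C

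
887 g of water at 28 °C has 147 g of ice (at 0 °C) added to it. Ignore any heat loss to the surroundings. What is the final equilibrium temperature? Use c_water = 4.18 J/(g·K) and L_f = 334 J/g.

T_f ≈ 12.7 °C

Net heat exchanged in the isolated system is zero:
latent heat to melt: 147×334 = 49098
  warm the meltwater: 614.46 T
  water cools: 887×4.18×(T − 28) = 3707.7(T − 28)
4322.1 T = 103814 − 49098 = 54716
T ≈ 12.66 °C (positive, so assuming full melt was valid).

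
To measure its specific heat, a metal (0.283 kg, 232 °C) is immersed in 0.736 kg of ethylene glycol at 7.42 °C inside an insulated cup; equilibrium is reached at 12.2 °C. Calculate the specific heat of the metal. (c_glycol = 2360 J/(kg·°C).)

Heat gained plus heat lost sum to zero:
0.283·c·(12.2 − 232) + 0.736·2360·(12.2 − 7.42) = 0
-62.2 c = -8302.7
c = -8302.7/-62.2 ≈ 133.5 J/(kg·°C)

c ≈ 133 J/(kg·°C)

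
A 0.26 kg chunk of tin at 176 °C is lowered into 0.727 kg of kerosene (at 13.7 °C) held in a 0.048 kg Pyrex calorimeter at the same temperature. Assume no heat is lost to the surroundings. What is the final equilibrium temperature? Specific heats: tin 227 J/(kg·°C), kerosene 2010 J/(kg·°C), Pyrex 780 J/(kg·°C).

T_f ≈ 19.8 °C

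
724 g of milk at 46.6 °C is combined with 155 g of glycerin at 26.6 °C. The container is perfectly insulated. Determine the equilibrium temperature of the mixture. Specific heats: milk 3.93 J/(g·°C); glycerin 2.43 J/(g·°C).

T_f ≈ 44.3 °C

Heat gained plus heat lost sum to zero:
724×3.93×(T − 46.6) + 155×2.43×(T − 26.6) = 0
2845.3(T − 46.6) + 376.65(T − 26.6) = 0
(2845.3 + 376.65) T = 2845.3×46.6 + 376.65×26.6
T = 142611 / 3222 = 44.3 °C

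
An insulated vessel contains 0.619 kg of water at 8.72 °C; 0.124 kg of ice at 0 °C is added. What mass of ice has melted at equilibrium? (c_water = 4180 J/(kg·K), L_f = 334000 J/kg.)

m_melted ≈ 0.0676 kg

Water can give up m c ΔT = 0.619·4180·8.72 = 22562 J before reaching 0 °C.
To melt every bit of ice: 0.124·334000 = 41416 J.
22562 J < 41416 J, so only part of the ice melts and the system sits at 0 °C.
m_melt = 22562 / L_f = 0.06755 kg.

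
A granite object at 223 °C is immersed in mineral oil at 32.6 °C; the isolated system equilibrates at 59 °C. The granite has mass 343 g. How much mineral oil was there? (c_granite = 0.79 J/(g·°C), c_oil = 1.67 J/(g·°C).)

m ≈ 1010 g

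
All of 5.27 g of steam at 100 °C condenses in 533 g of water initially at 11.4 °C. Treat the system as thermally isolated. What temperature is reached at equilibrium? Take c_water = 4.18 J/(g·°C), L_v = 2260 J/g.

Energy conservation, ΣQ = 0:
latent heat released on condensation: 5.27×2260 = 11910; condensate cools 100→T: 5.27×4.18×(T − 100) = 22.03(T − 100); water warms: 533×4.18×(T − 11.4) = 2227.9(T − 11.4)
2250 T = 11910 + 2202.9 + 25399 = 39512
T ≈ 17.56 °C, under the boiling point, so the assumption holds.

T_f ≈ 17.6 °C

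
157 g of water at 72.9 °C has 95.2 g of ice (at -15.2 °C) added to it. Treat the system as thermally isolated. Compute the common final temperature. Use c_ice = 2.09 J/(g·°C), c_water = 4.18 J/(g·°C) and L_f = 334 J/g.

Taking heat into each body as positive, Σ m c ΔT = 0:
ice -15.2→0 °C: 95.2×2.09×15.2 = 3024.3; melt ice: 95.2×334 = 31797; meltwater 0→T: 95.2×4.18×T = 397.94 T; water cools: 157×4.18×(T − 72.9) = 656.26(T − 72.9)
1054.2 T = 47841 − 34821 = 13020
T ≈ 12.35 °C. Since T > 0 °C, the all-ice-melts assumption holds.

T_f ≈ 12.4 °C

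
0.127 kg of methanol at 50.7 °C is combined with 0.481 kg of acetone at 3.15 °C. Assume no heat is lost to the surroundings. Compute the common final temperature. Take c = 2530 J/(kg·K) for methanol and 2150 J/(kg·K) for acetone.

T_f ≈ 14.4 °C

Energy conservation, ΣQ = 0:
0.127*2530*(T − 50.7) + 0.481*2150*(T − 3.15) = 0
321.31(T − 50.7) + 1034.1(T − 3.15) = 0
(321.31 + 1034.1) T = 321.31*50.7 + 1034.1*3.15
T = 19548 / 1355.5 = 14.4 °C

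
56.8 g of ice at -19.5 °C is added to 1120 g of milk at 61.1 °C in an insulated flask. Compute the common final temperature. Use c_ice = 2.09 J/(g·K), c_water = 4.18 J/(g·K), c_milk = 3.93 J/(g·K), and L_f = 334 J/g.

T_f ≈ 53.4 °C

Conservation of energy gives ΣQ = 0:
warm ice to 0 °C: 56.8×2.09×(0 − (-19.5)) = 2314.9
  melt ice: 56.8×334 = 18971
  meltwater 0→T: 56.8×4.18×T = 237.42 T
  milk cools: 1120×3.93×(T − 61.1) = 4401.6(T − 61.1)
4639 T = 268938 − 21286 = 247652
T ≈ 53.38 °C. Since T > 0 °C, the all-ice-melts assumption holds.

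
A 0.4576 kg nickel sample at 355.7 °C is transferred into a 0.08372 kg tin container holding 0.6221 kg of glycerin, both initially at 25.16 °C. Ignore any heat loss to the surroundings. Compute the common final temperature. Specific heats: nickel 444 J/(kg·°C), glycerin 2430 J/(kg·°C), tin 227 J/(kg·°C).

T_f ≈ 63.9 °C

Energy conservation, ΣQ = 0:
0.4576*444*(T − 355.7) + 0.6221*2430*(T − 25.16) + 0.08372*227*(T − 25.16) = 0
203.17(T − 355.7) + 1511.7(T − 25.16) + 19(T − 25.16) = 0
(203.17 + 1511.7 + 19) T = 203.17*355.7 + 1511.7*25.16 + 19*25.16
T ≈ 63.89 °C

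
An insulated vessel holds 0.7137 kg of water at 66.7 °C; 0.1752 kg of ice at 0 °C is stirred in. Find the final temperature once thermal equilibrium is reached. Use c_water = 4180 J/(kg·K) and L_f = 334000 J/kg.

Energy conservation, ΣQ = 0:
latent heat to melt: 0.1752×334000 = 58517
  warm the meltwater: 732.34 T
  water cools: 0.7137×4180×(T − 66.7) = 2983.3(T − 66.7)
3715.6 T = 198984 − 58517 = 140467
T ≈ 37.80 °C (positive, so assuming full melt was valid).

T_f ≈ 37.8 °C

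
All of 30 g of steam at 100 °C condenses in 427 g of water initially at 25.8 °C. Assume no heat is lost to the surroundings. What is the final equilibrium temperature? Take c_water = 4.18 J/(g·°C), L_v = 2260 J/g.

Setting the total heat transfer to zero:
condense steam: −30·2260 = −67800
  condensed water 100 °C→T: 125.4(T − 100)
  water warms: 427·4.18·(T − 25.8) = 1784.9(T − 25.8)
1910.3 T = 67800 + 12540 + 46049 = 126389
T ≈ 66.16 °C (< 100 °C, so full condensation is consistent).

T_f ≈ 66.2 °C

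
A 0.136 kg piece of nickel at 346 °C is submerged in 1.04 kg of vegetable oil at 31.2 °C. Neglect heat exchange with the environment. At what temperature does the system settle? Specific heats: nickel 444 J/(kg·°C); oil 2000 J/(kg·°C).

T_f ≈ 40.1 °C

Heat lost by the nickel equals heat gained by the oil:
0.136·444·(346 − T) = 1.04·2000·(T − 31.2)
60.38(346 − T) = 2080(T − 31.2)
2140.4 T = 85789  ⇒  T ≈ 40.08 °C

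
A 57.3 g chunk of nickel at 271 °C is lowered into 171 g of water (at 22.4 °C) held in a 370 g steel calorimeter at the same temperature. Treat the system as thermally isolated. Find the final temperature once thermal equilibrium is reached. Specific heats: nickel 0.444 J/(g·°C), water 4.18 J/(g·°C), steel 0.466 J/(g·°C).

T_f ≈ 29.3 °C

Conservation of energy gives ΣQ = 0:
57.3*0.444*(T − 271) + 171*4.18*(T − 22.4) + 370*0.466*(T − 22.4) = 0
25.44(T − 271) + 714.78(T − 22.4) + 172.42(T − 22.4) = 0
(25.44 + 714.78 + 172.42) T = 25.44*271 + 714.78*22.4 + 172.42*22.4
T ≈ 29.33 °C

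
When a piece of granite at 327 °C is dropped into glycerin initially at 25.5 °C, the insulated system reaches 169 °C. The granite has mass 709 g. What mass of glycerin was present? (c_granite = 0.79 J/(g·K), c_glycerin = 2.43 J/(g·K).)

m ≈ 254 g

Energy conservation, ΣQ = 0:
709·0.79·(169 − 327) + m·2.43·(169 − 25.5) = 0
348.71 m = 88497
m = 88497/348.71 ≈ 253.8 g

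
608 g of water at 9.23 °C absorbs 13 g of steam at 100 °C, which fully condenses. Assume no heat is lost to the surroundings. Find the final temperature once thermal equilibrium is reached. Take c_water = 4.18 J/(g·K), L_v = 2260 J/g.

T_f ≈ 22.4 °C

Energy balance with sensible and latent terms:
latent heat released on condensation: 13·2260 = 29380
  condensed water 100 °C→T: 54.34(T − 100)
  original water: 2541.4(T − 9.23)
2595.8 T = 29380 + 5434 + 23457 = 58271
T ≈ 22.45 °C — below 100 °C, confirming all the steam condensed.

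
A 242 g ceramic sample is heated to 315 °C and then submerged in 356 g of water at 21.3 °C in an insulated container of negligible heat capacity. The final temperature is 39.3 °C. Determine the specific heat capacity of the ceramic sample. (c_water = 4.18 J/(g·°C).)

c ≈ 0.401 J/(g·°C)

Energy conservation, ΣQ = 0:
242·c·(39.3 − 315) + 356·4.18·(39.3 − 21.3) = 0
-66719 c = -26785
c = -26785/-66719 ≈ 0.4015 J/(g·°C)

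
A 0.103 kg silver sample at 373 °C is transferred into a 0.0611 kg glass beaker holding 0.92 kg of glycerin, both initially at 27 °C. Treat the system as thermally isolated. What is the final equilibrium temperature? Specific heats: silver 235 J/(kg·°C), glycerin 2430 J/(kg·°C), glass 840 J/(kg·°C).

Setting the total heat transfer to zero:
0.103×235×(T − 373) + 0.92×2430×(T − 27) + 0.0611×840×(T − 27) = 0
24.2(T − 373) + 2235.6(T − 27) + 51.32(T − 27) = 0
2311.1 T = 70775
T ≈ 30.62 °C

T_f ≈ 30.6 °C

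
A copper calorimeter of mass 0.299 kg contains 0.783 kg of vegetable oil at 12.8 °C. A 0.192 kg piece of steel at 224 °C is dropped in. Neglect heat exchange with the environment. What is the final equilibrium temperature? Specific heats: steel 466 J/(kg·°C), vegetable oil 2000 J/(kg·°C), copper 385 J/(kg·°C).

T_f ≈ 23.5 °C

Energy conservation, ΣQ = 0:
0.192*466*(T − 224) + 0.783*2000*(T − 12.8) + 0.299*385*(T − 12.8) = 0
89.47(T − 224) + 1566(T − 12.8) + 115.11(T − 12.8) = 0
(89.47 + 1566 + 115.11) T = 89.47*224 + 1566*12.8 + 115.11*12.8
T ≈ 23.47 °C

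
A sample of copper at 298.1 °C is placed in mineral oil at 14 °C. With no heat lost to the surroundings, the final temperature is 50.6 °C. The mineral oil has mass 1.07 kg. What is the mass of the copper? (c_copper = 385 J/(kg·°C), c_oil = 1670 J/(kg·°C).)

m ≈ 0.686 kg

Heat lost by the copper = heat gained by the oil:
m·385·(298.1 − 50.6) = 1.07·1670·(50.6 − 14)
95288 m = 65401  ⇒  m ≈ 0.6863 kg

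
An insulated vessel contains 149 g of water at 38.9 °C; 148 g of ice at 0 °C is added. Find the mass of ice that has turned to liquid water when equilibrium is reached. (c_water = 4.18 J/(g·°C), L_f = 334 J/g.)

m_melted ≈ 72.5 g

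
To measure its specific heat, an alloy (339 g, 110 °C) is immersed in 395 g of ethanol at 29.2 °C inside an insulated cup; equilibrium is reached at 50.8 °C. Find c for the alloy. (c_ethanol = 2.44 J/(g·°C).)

Let T be the final temperature. ΣQ_i = 0:
339·c·(50.8 − 110) + 395·2.44·(50.8 − 29.2) = 0
-20069 c = -20818
c = -20818/-20069 ≈ 1.037 J/(g·°C)

c ≈ 1.04 J/(g·°C)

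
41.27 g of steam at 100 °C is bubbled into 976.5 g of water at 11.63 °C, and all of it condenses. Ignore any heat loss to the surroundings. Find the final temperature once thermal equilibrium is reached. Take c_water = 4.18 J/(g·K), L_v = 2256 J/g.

T_f ≈ 37.1 °C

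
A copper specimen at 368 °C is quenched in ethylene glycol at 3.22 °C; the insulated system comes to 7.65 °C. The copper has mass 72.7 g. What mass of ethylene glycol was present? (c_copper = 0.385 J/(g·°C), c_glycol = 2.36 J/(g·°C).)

m ≈ 965 g

Conservation of energy gives ΣQ = 0:
72.7·0.385·(7.65 − 368) + m·2.36·(7.65 − 3.22) = 0
10.45 m = 10086
m = 10086/10.45 ≈ 964.7 g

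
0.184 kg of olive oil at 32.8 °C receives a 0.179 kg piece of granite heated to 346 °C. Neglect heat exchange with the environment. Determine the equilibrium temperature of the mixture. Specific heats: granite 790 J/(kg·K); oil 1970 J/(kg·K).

T_f is the heat-capacity-weighted average of the initial temperatures:
T_f = (141.41·346 + 362.48·32.8) / (141.41 + 362.48)
    = 60817 / 503.89 ≈ 120.70 °C

T_f ≈ 120.7 °C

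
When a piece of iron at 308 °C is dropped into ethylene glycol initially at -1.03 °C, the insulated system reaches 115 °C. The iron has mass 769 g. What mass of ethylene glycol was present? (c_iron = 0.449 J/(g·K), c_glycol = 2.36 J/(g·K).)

Let T be the final temperature. ΣQ_i = 0:
769×0.449×(115 − 308) + m×2.36×(115 − (-1.03)) = 0
273.83 m = 66639
m = 66639/273.83 ≈ 243.4 g

m ≈ 243 g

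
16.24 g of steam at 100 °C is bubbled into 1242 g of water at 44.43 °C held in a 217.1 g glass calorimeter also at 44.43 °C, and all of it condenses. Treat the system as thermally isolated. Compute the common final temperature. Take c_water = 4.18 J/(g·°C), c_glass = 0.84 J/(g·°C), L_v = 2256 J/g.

Conservation of energy gives ΣQ = 0:
steam→water at 100 °C releases m L_v = 16.24·2256 = 36637; condensate cools 100→T: 16.24·4.18·(T − 100) = 67.88(T − 100); water warms: 1242·4.18·(T − 44.43) = 5191.6(T − 44.43); glass cup: 217.1·0.84·(T − 44.43) = 182.36(T − 44.43)
5441.8 T = 36637 + 6788.3 + 238763 = 282189
T ≈ 51.86 °C (< 100 °C, so full condensation is consistent).

T_f ≈ 51.9 °C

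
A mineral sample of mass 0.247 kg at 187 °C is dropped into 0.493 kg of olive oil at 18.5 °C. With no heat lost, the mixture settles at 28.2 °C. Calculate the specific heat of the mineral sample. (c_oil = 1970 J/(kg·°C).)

c ≈ 240 J/(kg·°C)

Heat lost by the mineral sample = heat gained by the oil:
0.247×c×(187 − 28.2) = 0.493×1970×(28.2 − 18.5)
39.22 c = 9420.7  ⇒  c ≈ 240.2 J/(kg·°C)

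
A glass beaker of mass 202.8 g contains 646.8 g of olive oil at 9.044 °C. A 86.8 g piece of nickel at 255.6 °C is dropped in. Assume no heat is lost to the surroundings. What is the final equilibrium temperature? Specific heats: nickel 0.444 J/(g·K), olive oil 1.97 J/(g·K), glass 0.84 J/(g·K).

Conservation of energy gives ΣQ = 0:
86.8*0.444*(T − 255.6) + 646.8*1.97*(T − 9.044) + 202.8*0.84*(T − 9.044) = 0
38.54(T − 255.6) + 1274.2(T − 9.044) + 170.35(T − 9.044) = 0
(38.54 + 1274.2 + 170.35) T = 38.54*255.6 + 1274.2*9.044 + 170.35*9.044
T = 22915 / 1483.1 = 15.5 °C

T_f ≈ 15.5 °C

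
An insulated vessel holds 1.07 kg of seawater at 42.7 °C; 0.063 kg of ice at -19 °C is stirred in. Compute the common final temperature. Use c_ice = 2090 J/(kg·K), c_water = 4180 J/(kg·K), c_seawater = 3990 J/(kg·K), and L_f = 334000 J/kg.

T_f ≈ 35.0 °C

Setting the total heat transfer to zero:
warm ice to 0 °C: 0.063×2090×(0 − (-19)) = 2501.7; fusion: m_ice L_f = 0.063×334000 = 21042; meltwater 0→T: 0.063×4180×T = 263.34 T; seawater: 4269.3(T − 42.7)
4532.6 T = 182299 − 23544 = 158755
T ≈ 35.02 °C — above 0 °C, consistent with complete melting.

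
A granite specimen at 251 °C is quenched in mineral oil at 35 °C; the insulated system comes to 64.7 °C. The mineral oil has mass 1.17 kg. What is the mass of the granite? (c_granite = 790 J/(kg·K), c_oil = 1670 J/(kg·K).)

m ≈ 0.394 kg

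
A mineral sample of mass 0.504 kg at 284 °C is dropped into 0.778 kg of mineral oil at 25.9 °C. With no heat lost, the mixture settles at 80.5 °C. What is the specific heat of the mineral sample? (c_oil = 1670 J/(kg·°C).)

c ≈ 692 J/(kg·°C)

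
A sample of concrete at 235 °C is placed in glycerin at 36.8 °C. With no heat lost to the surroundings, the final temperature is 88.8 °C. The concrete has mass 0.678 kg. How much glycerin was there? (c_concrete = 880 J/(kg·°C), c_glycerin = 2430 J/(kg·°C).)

Heat lost by the concrete = heat gained by the glycerin:
0.678×880×(235 − 88.8) = m×2430×(88.8 − 36.8)
126360 m = 87229  ⇒  m ≈ 0.6903 kg

m ≈ 0.69 kg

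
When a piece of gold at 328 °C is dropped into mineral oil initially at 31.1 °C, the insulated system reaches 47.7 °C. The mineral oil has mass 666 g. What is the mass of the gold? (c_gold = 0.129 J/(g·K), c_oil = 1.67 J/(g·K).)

m ≈ 511 g

Energy conservation, ΣQ = 0:
m×0.129×(47.7 − 328) + 666×1.67×(47.7 − 31.1) = 0
-36.16 m = -18463
m = -18463/-36.16 ≈ 510.6 g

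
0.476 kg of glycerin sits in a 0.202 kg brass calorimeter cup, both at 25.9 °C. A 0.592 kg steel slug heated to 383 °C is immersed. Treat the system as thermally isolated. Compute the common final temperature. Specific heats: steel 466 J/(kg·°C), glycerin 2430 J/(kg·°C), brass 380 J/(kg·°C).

T_f ≈ 91.2 °C

T_f = Σ m_i c_i T_i / Σ m_i c_i:
T_f = (275.87·383 + 1156.7·25.9 + 76.76·25.9) / (275.87 + 1156.7 + 76.76)
    = 137605 / 1509.3 ≈ 91.17 °C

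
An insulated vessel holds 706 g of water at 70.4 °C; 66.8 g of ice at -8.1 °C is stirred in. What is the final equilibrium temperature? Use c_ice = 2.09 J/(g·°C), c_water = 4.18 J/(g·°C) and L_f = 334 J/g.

Sum of m c ΔT and latent-heat terms is zero:
warm ice to 0 °C: 66.8×2.09×(0 − (-8.1)) = 1130.9
  latent heat to melt: 66.8×334 = 22311
  meltwater 0→T: 66.8×4.18×T = 279.22 T
  water cools: 706×4.18×(T − 70.4) = 2951.1(T − 70.4)
3230.3 T = 207756 − 23442 = 184314
T ≈ 57.06 °C. Since T > 0 °C, the all-ice-melts assumption holds.

T_f ≈ 57.1 °C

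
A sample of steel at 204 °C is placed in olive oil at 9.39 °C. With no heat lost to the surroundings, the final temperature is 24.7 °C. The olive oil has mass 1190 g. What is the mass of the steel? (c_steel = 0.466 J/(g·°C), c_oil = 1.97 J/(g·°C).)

m ≈ 430 g

Heat lost by the steel = heat gained by the oil:
m·0.466·(204 − 24.7) = 1190·1.97·(24.7 − 9.39)
83.55 m = 35891  ⇒  m ≈ 429.6 g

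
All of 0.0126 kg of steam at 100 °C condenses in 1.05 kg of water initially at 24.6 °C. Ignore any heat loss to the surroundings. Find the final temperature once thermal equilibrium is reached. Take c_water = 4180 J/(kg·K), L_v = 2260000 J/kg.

T_f ≈ 31.9 °C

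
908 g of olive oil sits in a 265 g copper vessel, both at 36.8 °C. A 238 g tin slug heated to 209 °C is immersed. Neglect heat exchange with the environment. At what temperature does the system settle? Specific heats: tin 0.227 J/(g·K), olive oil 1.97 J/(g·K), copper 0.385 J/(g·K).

T_f is the heat-capacity-weighted average of the initial temperatures:
T_f = (54.03*209 + 1788.8*36.8 + 102.03*36.8) / (54.03 + 1788.8 + 102.03)
    = 80872 / 1944.8 ≈ 41.58 °C

T_f ≈ 41.6 °C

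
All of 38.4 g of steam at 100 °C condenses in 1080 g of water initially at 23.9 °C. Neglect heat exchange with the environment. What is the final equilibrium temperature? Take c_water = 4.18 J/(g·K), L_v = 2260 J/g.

T_f ≈ 45.1 °C

Conservation of energy gives ΣQ = 0:
latent heat released on condensation: 38.4·2260 = 86784
  condensed water 100 °C→T: 160.51(T − 100)
  original water: 4514.4(T − 23.9)
4674.9 T = 86784 + 16051 + 107894 = 210729
T ≈ 45.08 °C, under the boiling point, so the assumption holds.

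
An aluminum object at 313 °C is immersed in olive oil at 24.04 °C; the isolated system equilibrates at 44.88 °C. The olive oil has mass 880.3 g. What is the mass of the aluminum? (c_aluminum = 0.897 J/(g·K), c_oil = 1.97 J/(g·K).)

Heat lost by the aluminum = heat gained by the oil:
m×0.897×(313 − 44.88) = 880.3×1.97×(44.88 − 24.04)
240.5 m = 36141  ⇒  m ≈ 150.3 g

m ≈ 150 g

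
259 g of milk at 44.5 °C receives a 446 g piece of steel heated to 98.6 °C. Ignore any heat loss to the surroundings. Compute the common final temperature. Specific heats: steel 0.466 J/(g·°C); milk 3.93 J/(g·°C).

T_f ≈ 53.7 °C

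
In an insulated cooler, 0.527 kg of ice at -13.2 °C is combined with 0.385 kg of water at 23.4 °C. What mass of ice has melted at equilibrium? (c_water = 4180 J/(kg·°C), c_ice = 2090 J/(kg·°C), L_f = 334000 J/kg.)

Water can give up m c ΔT = 0.385·4180·23.4 = 37658 J before reaching 0 °C.
Warming the ice to 0 °C takes 0.527·2090·13.2 = 14539 J, leaving 23119 J for melting.
Melting all 0.527 kg of ice would need 0.527·334000 = 176018 J.
Since 23119 < 176018 J, not all the ice melts; equilibrium is at 0 °C.
m_melt = 23119 / L_f = 0.06922 kg.

m_melted ≈ 0.0692 kg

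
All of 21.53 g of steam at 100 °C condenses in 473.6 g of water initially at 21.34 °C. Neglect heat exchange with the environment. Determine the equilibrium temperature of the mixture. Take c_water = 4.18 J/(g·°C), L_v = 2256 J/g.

Heat gained plus heat lost sum to zero:
condense steam: −21.53×2256 = −48572
  condensate cools 100→T: 21.53×4.18×(T − 100) = 90(T − 100)
  water warms: 473.6×4.18×(T − 21.34) = 1979.6(T − 21.34)
2069.6 T = 48572 + 8999.5 + 42246 = 99817
T ≈ 48.23 °C — below 100 °C, confirming all the steam condensed.

T_f ≈ 48.2 °C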